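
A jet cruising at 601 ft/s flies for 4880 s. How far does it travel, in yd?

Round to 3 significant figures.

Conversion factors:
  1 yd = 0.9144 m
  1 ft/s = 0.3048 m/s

601 ft/s × 0.3048 = 183.185 m/s
d = v × t = 183.185 m/s × 4880 s = 893943 m
893943 m ÷ (0.9144 m/yd) = 977628 yd

9.78×10⁵ yd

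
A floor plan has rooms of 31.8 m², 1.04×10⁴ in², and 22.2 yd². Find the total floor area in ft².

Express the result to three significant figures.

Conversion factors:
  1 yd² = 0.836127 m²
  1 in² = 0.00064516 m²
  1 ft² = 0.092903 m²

31.8 m² (already m²)
1.04×10⁴ in² × 0.00064516 → 6.70966 m²
22.2 yd² × 0.836127 → 18.562 m²
Sum: 31.8 + 6.70966 + 18.562 = 57.0717 m²
In ft²: 57.0717 / 0.092903 = 614.315 ft²

614 ft²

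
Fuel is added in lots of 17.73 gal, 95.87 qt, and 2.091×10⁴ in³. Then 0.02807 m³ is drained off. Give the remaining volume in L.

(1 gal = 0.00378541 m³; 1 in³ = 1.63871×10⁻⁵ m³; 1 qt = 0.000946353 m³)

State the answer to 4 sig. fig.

472.4 L

17.73 gal × 0.00378541 → 0.0671153 m³
95.87 qt × 0.000946353 → 0.0907269 m³
2.091×10⁴ in³ × 1.63871×10⁻⁵ → 0.342654 m³
0.02807 m³ (already m³)
Sum: 0.0671153 + 0.0907269 + 0.342654 − 0.02807 = 0.472426 m³
In L: 0.472426 / 0.001 = 472.426 L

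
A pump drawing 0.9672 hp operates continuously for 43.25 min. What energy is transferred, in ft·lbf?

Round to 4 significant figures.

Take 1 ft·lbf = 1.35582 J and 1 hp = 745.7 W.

1.380×10⁶ ft·lbf

0.9672 hp × 745.7 = 721.241 W
43.25 min × 60 = 2595 s
E = P × t = 721.241 W × 2595 s = 1.87162×10⁶ J
1.87162×10⁶ J ÷ (1.35582 J/ft·lbf) = 1.38043×10⁶ ft·lbf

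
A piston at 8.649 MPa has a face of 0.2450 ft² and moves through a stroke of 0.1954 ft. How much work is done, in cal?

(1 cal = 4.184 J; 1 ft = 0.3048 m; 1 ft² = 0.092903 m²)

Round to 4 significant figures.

8.649 MPa → 8.649×10⁶ Pa
0.2450 ft² → 0.0227612 m²
F = P × A = 8.649×10⁶ × 0.0227612 = 196862 N
0.1954 ft → 0.0595579 m
W = F × d = 196862 × 0.0595579 = 11724.7 J
In cal: 11724.7 / 4.184 = 2802.27 cal

2802 cal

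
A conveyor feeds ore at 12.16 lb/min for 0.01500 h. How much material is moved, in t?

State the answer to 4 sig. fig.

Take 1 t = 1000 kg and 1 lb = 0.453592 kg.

0.004964 t

12.16 lb/min → 0.091928 kg/s
0.01500 h → 54 s
m = ṁ × t = 0.091928 × 54 = 4.96411 kg
In t: 4.96411 / 1000 = 0.00496411 t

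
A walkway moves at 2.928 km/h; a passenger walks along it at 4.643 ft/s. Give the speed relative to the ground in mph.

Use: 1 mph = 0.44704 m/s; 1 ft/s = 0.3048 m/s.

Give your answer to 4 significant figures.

4.985 mph

2.928 km/h × (1/3.6) → 0.813333 m/s
4.643 ft/s × 0.3048 → 1.41519 m/s
Total: 0.813333 + 1.41519 = 2.22852 m/s
In mph: 2.22852 / 0.44704 = 4.98506 mph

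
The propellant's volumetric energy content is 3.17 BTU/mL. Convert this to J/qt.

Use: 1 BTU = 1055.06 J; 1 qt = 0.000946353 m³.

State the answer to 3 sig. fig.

3.17 BTU/mL × 1055.06 J/BTU ÷ 10⁻⁶ m³/mL = 3.34454×10⁹ J/m³
3.34454×10⁹ J/m³ × 0.000946353 m³/qt = 3.16512×10⁶ J/qt

3.17×10⁶ J/qt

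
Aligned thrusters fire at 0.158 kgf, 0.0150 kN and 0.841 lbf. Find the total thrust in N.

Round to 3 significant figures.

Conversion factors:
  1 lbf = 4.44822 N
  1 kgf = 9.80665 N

0.158 kgf × 9.80665 = 1.54945 N
0.0150 kN × 1000 = 15 N
0.841 lbf × 4.44822 = 3.74095 N
Total: 1.54945 + 15 + 3.74095 = 20.2904 N

20.3 N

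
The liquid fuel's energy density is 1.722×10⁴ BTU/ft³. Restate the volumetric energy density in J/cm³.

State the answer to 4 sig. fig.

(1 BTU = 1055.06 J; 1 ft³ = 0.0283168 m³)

1.722×10⁴ BTU/ft³ × 1055.06 J/BTU ÷ 0.0283168 m³/ft³ = 6.41603×10⁸ J/m³
6.41603×10⁸ J/m³ × 10⁻⁶ m³/cm³ = 641.603 J/cm³

641.6 J/cm³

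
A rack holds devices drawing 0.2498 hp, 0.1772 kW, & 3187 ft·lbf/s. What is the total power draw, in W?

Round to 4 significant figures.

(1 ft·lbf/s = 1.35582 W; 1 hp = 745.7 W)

0.2498 hp × 745.7 = 186.276 W
0.1772 kW × 1000 = 177.2 W
3187 ft·lbf/s × 1.35582 = 4321 W
Combined: 186.276 + 177.2 + 4321 = 4684.48 W

4684 W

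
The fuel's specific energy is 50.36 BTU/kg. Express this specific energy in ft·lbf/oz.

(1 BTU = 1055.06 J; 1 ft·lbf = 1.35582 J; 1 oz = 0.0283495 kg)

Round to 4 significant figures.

50.36 BTU/kg × 1055.06 J/BTU = 53132.8 J/kg
53132.8 J/kg ÷ 1.35582 J/ft·lbf × 0.0283495 kg/oz = 1110.98 ft·lbf/oz

1111 ft·lbf/oz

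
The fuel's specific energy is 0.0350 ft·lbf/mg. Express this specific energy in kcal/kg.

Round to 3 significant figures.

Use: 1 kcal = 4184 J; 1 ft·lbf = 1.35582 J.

11.3 kcal/kg

0.0350 ft·lbf/mg × 1.35582 J/ft·lbf ÷ 10⁻⁶ kg/mg = 47453.7 J/kg
47453.7 J/kg ÷ 4184 J/kcal = 11.3417 kcal/kg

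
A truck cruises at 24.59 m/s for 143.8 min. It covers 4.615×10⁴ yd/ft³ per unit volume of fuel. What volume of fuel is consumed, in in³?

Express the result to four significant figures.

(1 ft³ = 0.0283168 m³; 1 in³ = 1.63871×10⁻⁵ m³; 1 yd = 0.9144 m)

143.8 min → 8628 s
d = v × t = 24.59 × 8628 = 212163 m
4.615×10⁴ yd/ft³ → 1.49027×10⁶ m/m³
V = d / (distance per unit fuel) = 212163 / 1.49027×10⁶ = 0.142365 m³
In in³: 0.142365 / 1.63871×10⁻⁵ = 8687.63 in³

8688 in³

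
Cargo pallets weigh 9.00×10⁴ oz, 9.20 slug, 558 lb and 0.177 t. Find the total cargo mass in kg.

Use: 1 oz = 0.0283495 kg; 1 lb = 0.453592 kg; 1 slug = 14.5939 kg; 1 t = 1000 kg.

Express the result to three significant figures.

3120 kg

9.00×10⁴ oz × 0.0283495 = 2551.46 kg
9.20 slug × 14.5939 = 134.264 kg
558 lb × 0.453592 = 253.104 kg
0.177 t × 1000 = 177 kg
Total: 2551.46 + 134.264 + 253.104 + 177 = 3115.83 kg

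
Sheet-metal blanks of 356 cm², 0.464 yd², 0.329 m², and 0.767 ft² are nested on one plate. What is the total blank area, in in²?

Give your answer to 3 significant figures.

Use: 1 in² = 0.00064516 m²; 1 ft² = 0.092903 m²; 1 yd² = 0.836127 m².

1280 in²

356 cm² × 0.0001 = 0.0356 m²
0.464 yd² × 0.836127 = 0.387963 m²
0.329 m² (already m²)
0.767 ft² × 0.092903 = 0.0712566 m²
Sum: 0.0356 + 0.387963 + 0.329 + 0.0712566 = 0.82382 m²
In in²: 0.82382 / 0.00064516 = 1276.92 in²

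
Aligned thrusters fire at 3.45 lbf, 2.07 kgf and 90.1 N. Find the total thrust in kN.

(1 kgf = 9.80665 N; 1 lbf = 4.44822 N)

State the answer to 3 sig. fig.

3.45 lbf × 4.44822 = 15.3464 N
2.07 kgf × 9.80665 = 20.2998 N
90.1 N (already N)
Sum: 15.3464 + 20.2998 + 90.1 = 125.746 N
In kN: 125.746 / 1000 = 0.125746 kN

0.126 kN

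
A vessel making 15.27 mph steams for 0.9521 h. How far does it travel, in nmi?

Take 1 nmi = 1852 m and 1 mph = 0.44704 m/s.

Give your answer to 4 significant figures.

12.63 nmi

15.27 mph × 0.44704 = 6.8263 m/s
0.9521 h × 3600 = 3427.56 s
d = v × t = 6.8263 m/s × 3427.56 s = 23397.6 m
23397.6 m ÷ (1852 m/nmi) = 12.6337 nmi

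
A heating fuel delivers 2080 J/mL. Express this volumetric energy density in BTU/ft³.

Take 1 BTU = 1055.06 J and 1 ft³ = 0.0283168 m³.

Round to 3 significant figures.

2080 J/mL ÷ 10⁻⁶ m³/mL = 2.08×10⁹ J/m³
2.08×10⁹ J/m³ ÷ 1055.06 J/BTU × 0.0283168 m³/ft³ = 55825.2 BTU/ft³

5.58×10⁴ BTU/ft³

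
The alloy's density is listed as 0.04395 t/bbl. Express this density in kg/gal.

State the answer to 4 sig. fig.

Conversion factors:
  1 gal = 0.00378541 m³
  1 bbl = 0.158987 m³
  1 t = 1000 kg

0.04395 t/bbl × 1000 kg/t ÷ 0.158987 m³/bbl = 276.438 kg/m³
276.438 kg/m³ × 0.00378541 m³/gal = 1.04643 kg/gal

1.046 kg/gal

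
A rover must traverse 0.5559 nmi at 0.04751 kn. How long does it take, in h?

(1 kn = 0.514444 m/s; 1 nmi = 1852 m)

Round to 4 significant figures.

0.5559 nmi × 1852 = 1029.53 m
0.04751 kn × 0.514444 = 0.0244412 m/s
t = d / v = 1029.53 m / 0.0244412 m/s = 42122.7 s
42122.7 s ÷ (3600 s/h) = 11.7008 h

11.70 h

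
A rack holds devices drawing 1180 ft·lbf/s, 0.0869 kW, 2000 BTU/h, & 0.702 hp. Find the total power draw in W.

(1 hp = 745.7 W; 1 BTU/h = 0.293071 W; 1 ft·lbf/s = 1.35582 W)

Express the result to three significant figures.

2800 W

1180 ft·lbf/s × 1.35582 = 1599.87 W
0.0869 kW × 1000 = 86.9 W
2000 BTU/h × 0.293071 = 586.142 W
0.702 hp × 745.7 = 523.481 W
Total: 1599.87 + 86.9 + 586.142 + 523.481 = 2796.39 W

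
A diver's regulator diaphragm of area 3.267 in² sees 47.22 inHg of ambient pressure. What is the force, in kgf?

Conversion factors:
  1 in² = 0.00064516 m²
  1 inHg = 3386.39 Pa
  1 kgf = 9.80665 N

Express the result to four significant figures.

47.22 inHg × 3386.39 = 159905 Pa
3.267 in² × 0.00064516 = 0.00210774 m²
F = P × A = 159905 Pa × 0.00210774 m² = 337.038 N
337.038 N ÷ (9.80665 N/kgf) = 34.3683 kgf

34.37 kgf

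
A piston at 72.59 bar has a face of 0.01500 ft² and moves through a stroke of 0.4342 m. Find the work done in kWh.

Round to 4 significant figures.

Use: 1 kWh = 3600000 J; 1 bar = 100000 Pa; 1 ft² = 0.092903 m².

0.001220 kWh

72.59 bar → 7.259×10⁶ Pa
0.01500 ft² → 0.00139354 m²
F = P × A = 7.259×10⁶ × 0.00139354 = 10115.7 N
W = F × d = 10115.7 × 0.4342 = 4392.24 J
In kWh: 4392.24 / 3600000 = 0.00122007 kWh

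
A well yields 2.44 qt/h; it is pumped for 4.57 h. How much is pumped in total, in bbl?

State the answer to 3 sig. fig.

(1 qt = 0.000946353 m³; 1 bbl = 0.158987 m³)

2.44 qt/h → 6.41417×10⁻⁷ m³/s
4.57 h → 16452 s
V = Q × t = 6.41417×10⁻⁷ × 16452 = 0.0105526 m³
In bbl: 0.0105526 / 0.158987 = 0.066374 bbl

0.0664 bbl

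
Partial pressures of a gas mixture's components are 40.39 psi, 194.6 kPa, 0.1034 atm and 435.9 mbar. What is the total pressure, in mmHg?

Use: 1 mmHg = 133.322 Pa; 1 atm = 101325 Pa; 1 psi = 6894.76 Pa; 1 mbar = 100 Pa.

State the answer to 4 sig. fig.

3954 mmHg

40.39 psi × 6894.76 = 278479 Pa
194.6 kPa × 1000 = 194600 Pa
0.1034 atm × 101325 = 10477 Pa
435.9 mbar × 100 = 43590 Pa
Total: 278479 + 194600 + 10477 + 43590 = 527146 Pa
In mmHg: 527146 / 133.322 = 3953.93 mmHg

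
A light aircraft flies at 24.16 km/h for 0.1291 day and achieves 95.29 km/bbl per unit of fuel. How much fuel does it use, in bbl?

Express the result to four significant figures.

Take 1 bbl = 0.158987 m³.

24.16 km/h → 6.71111 m/s
0.1291 day → 11154.2 s
d = v × t = 6.71111 × 11154.2 = 74857.1 m
95.29 km/bbl → 599357 m/m³
V = d / (distance per unit fuel) = 74857.1 / 599357 = 0.124896 m³
In bbl: 0.124896 / 0.158987 = 0.785574 bbl

0.7856 bbl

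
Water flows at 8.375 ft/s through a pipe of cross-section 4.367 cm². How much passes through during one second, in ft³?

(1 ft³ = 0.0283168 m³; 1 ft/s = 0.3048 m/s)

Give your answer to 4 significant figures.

0.03937 ft³

8.375 ft/s × 0.3048 → 2.5527 m/s
4.367 cm² × 0.0001 → 4.367×10⁻⁴ m²
V = v × A × t = 2.5527 m/s × 4.367×10⁻⁴ m² × 1 s = 0.00111476 m³
0.00111476 m³ ÷ (0.0283168 m³/ft³) = 0.0393674 ft³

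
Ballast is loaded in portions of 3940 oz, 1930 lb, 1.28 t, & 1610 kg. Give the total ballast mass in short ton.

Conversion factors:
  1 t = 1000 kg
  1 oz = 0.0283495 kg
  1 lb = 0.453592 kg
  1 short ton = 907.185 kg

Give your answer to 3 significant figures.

3940 oz × 0.0283495 → 111.697 kg
1930 lb × 0.453592 → 875.433 kg
1.28 t × 1000 → 1280 kg
1610 kg (already kg)
Combined: 111.697 + 875.433 + 1280 + 1610 = 3877.13 kg
In short ton: 3877.13 / 907.185 = 4.2738 short ton

4.27 short ton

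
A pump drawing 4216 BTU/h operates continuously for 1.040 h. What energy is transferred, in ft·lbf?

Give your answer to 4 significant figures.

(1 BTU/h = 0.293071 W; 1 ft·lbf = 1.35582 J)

4216 BTU/h × 0.293071 → 1235.59 W
1.040 h × 3600 → 3744 s
E = P × t = 1235.59 W × 3744 s = 4.62605×10⁶ J
4.62605×10⁶ J ÷ (1.35582 J/ft·lbf) = 3.41199×10⁶ ft·lbf

3.412×10⁶ ft·lbf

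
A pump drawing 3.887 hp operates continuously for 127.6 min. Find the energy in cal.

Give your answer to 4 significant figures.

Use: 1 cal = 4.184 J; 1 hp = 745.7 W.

3.887 hp × 745.7 → 2898.54 W
127.6 min × 60 → 7656 s
E = P × t = 2898.54 W × 7656 s = 2.21912×10⁷ J
2.21912×10⁷ J ÷ (4.184 J/cal) = 5.30382×10⁶ cal

5.304×10⁶ cal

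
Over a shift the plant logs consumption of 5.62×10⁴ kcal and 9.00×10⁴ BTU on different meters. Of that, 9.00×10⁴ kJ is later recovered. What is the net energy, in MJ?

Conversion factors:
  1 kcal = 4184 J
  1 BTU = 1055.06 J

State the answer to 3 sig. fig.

5.62×10⁴ kcal × 4184 → 2.35141×10⁸ J
9.00×10⁴ BTU × 1055.06 → 9.49554×10⁷ J
9.00×10⁴ kJ × 1000 → 9×10⁷ J
Net: 2.35141×10⁸ + 9.49554×10⁷ − 9×10⁷ = 2.40096×10⁸ J
In MJ: 2.40096×10⁸ / 1000000 = 240.096 MJ

240 MJ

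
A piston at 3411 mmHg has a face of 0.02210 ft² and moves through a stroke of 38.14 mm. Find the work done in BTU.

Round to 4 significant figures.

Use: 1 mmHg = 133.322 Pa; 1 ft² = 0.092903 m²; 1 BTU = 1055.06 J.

0.03375 BTU

3411 mmHg → 454761 Pa
0.02210 ft² → 0.00205316 m²
F = P × A = 454761 × 0.00205316 = 933.697 N
38.14 mm → 0.03814 m
W = F × d = 933.697 × 0.03814 = 35.6112 J
In BTU: 35.6112 / 1055.06 = 0.0337528 BTU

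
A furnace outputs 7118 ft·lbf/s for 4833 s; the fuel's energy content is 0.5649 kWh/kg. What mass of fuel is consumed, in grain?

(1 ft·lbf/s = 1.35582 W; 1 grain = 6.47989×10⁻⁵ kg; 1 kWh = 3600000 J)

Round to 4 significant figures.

3.539×10⁵ grain

7118 ft·lbf/s → 9650.73 W
E = P × t = 9650.73 × 4833 = 4.6642×10⁷ J
0.5649 kWh/kg → 2.03364×10⁶ J/kg
m = E / e_s = 4.6642×10⁷ / 2.03364×10⁶ = 22.9352 kg
In grain: 22.9352 / 6.47989×10⁻⁵ = 353944 grain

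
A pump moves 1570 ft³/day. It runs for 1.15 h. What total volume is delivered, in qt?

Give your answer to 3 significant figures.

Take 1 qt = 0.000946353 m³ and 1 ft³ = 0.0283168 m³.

2250 qt

1570 ft³/day → 5.14553×10⁻⁴ m³/s
1.15 h → 4140 s
V = Q × t = 5.14553×10⁻⁴ × 4140 = 2.13025 m³
In qt: 2.13025 / 0.000946353 = 2251.01 qt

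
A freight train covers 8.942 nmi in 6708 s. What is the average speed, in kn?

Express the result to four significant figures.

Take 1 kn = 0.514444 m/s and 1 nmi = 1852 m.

4.799 kn

8.942 nmi × 1852 = 16560.6 m
v = d / t = 16560.6 m / 6708 s = 2.46878 m/s
2.46878 m/s ÷ (0.514444 m/s/kn) = 4.79893 kn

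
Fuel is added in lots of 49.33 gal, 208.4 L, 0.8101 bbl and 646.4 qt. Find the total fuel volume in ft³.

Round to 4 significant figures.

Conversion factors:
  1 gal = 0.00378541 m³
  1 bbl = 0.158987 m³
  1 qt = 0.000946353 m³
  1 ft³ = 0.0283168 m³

40.11 ft³

49.33 gal × 0.00378541 = 0.186734 m³
208.4 L × 0.001 = 0.2084 m³
0.8101 bbl × 0.158987 = 0.128795 m³
646.4 qt × 0.000946353 = 0.611723 m³
Combined: 0.186734 + 0.2084 + 0.128795 + 0.611723 = 1.13565 m³
In ft³: 1.13565 / 0.0283168 = 40.1052 ft³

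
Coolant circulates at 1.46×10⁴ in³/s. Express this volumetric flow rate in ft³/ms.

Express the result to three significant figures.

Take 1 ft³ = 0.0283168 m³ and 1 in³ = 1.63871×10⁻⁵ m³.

0.00845 ft³/ms

1.46×10⁴ in³/s × 1.63871×10⁻⁵ m³/in³ = 0.239252 m³/s
0.239252 m³/s ÷ 0.0283168 m³/ft³ × 0.001 s/ms = 0.00844912 ft³/ms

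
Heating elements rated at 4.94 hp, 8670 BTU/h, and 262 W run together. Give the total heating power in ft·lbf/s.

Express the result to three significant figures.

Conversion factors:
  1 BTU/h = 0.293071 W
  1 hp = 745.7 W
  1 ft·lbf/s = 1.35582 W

4.94 hp × 745.7 = 3683.76 W
8670 BTU/h × 0.293071 = 2540.93 W
262 W (already W)
Total: 3683.76 + 2540.93 + 262 = 6486.69 W
In ft·lbf/s: 6486.69 / 1.35582 = 4784.33 ft·lbf/s

4780 ft·lbf/s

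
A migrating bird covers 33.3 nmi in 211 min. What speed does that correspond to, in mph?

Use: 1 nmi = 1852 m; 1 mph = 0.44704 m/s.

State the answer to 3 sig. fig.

33.3 nmi × 1852 = 61671.6 m
211 min × 60 = 12660 s
v = d / t = 61671.6 m / 12660 s = 4.87137 m/s
4.87137 m/s ÷ (0.44704 m/s/mph) = 10.8969 mph

10.9 mph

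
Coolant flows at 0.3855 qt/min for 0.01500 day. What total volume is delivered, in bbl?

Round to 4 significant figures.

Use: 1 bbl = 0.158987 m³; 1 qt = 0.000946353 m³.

0.3855 qt/min → 6.08032×10⁻⁶ m³/s
0.01500 day → 1296 s
V = Q × t = 6.08032×10⁻⁶ × 1296 = 0.00788009 m³
In bbl: 0.00788009 / 0.158987 = 0.0495644 bbl

0.04956 bbl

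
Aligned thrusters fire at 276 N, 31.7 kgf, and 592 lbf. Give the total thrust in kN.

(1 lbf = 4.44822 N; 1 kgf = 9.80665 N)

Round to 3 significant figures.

3.22 kN

276 N (already N)
31.7 kgf × 9.80665 = 310.871 N
592 lbf × 4.44822 = 2633.35 N
Combined: 276 + 310.871 + 2633.35 = 3220.22 N
In kN: 3220.22 / 1000 = 3.22022 kN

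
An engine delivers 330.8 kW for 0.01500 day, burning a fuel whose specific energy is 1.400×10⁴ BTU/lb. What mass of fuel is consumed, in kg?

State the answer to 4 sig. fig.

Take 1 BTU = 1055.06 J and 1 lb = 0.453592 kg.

330.8 kW → 330800 W
0.01500 day → 1296 s
E = P × t = 330800 × 1296 = 4.28717×10⁸ J
1.400×10⁴ BTU/lb → 3.25642×10⁷ J/kg
m = E / e_s = 4.28717×10⁸ / 3.25642×10⁷ = 13.1653 kg

13.17 kg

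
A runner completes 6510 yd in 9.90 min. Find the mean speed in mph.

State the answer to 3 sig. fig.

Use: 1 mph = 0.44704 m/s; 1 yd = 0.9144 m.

6510 yd × 0.9144 → 5952.74 m
9.90 min × 60 → 594 s
v = d / t = 5952.74 m / 594 s = 10.0214 m/s
10.0214 m/s ÷ (0.44704 m/s/mph) = 22.4172 mph

22.4 mph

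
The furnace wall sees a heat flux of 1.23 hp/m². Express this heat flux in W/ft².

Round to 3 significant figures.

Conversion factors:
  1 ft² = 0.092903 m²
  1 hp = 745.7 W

1.23 hp/m² × 745.7 W/hp = 917.211 W/m²
917.211 W/m² × 0.092903 m²/ft² = 85.2117 W/ft²

85.2 W/ft²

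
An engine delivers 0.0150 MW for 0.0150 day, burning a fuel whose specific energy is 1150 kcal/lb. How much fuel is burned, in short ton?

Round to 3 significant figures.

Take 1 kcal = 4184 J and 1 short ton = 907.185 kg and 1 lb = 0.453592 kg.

0.0150 MW → 15000 W
0.0150 day → 1296 s
E = P × t = 15000 × 1296 = 1.944×10⁷ J
1150 kcal/lb → 1.06078×10⁷ J/kg
m = E / e_s = 1.944×10⁷ / 1.06078×10⁷ = 1.83261 kg
In short ton: 1.83261 / 907.185 = 0.00202011 short ton

0.00202 short ton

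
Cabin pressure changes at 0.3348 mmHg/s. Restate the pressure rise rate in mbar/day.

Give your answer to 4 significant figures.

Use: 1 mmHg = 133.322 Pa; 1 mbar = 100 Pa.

0.3348 mmHg/s × 133.322 Pa/mmHg = 44.6362 Pa/s
44.6362 Pa/s ÷ 100 Pa/mbar × 86400 s/day = 38565.7 mbar/day

3.857×10⁴ mbar/day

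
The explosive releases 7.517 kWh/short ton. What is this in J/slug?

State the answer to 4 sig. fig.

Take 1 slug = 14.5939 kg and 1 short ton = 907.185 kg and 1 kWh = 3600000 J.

7.517 kWh/short ton × 3600000 J/kWh ÷ 907.185 kg/short ton = 29829.9 J/kg
29829.9 J/kg × 14.5939 kg/slug = 435335 J/slug

4.353×10⁵ J/slug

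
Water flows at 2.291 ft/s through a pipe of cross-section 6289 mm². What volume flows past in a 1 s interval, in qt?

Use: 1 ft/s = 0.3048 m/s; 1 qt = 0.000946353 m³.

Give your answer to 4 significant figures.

4.641 qt

2.291 ft/s × 0.3048 = 0.698297 m/s
6289 mm² × 10⁻⁶ = 0.006289 m²
V = v × A × t = 0.698297 m/s × 0.006289 m² × 1 s = 0.00439159 m³
0.00439159 m³ ÷ (0.000946353 m³/qt) = 4.64054 qt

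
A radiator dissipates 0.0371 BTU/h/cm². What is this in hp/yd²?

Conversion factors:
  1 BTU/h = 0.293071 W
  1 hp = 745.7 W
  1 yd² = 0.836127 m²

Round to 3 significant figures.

0.122 hp/yd²

0.0371 BTU/h/cm² × 0.293071 W/BTU/h ÷ 0.0001 m²/cm² = 108.729 W/m²
108.729 W/m² ÷ 745.7 W/hp × 0.836127 m²/yd² = 0.121914 hp/yd²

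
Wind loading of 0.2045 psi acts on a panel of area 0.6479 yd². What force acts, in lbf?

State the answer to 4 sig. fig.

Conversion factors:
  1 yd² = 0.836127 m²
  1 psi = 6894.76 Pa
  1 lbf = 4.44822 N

0.2045 psi × 6894.76 = 1409.98 Pa
0.6479 yd² × 0.836127 = 0.541727 m²
F = P × A = 1409.98 Pa × 0.541727 m² = 763.824 N
763.824 N ÷ (4.44822 N/lbf) = 171.715 lbf

171.7 lbf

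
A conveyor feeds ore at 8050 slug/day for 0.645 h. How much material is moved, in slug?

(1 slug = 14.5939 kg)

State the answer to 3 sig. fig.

216 slug

8050 slug/day → 1.35973 kg/s
0.645 h → 2322 s
m = ṁ × t = 1.35973 × 2322 = 3157.29 kg
In slug: 3157.29 / 14.5939 = 216.343 slug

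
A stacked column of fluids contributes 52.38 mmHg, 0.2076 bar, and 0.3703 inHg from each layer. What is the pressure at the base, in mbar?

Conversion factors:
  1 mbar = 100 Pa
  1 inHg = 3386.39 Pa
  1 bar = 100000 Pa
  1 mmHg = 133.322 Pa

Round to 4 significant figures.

290.0 mbar

52.38 mmHg × 133.322 = 6983.41 Pa
0.2076 bar × 100000 = 20760 Pa
0.3703 inHg × 3386.39 = 1253.98 Pa
Total: 6983.41 + 20760 + 1253.98 = 28997.4 Pa
In mbar: 28997.4 / 100 = 289.974 mbar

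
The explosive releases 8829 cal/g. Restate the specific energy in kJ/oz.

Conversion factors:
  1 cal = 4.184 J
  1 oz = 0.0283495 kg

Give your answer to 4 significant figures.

1047 kJ/oz

8829 cal/g × 4.184 J/cal ÷ 0.001 kg/g = 3.69405×10⁷ J/kg
3.69405×10⁷ J/kg ÷ 1000 J/kJ × 0.0283495 kg/oz = 1047.24 kJ/oz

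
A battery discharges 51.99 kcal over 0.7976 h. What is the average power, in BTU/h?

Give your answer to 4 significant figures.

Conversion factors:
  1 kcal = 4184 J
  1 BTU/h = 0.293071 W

51.99 kcal × 4184 → 217526 J
0.7976 h × 3600 → 2871.36 s
P = E / t = 217526 J / 2871.36 s = 75.7571 W
75.7571 W ÷ (0.293071 W/BTU/h) = 258.494 BTU/h

258.5 BTU/h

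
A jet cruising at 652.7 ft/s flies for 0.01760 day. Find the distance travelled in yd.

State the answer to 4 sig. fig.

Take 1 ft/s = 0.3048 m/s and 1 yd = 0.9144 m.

3.308×10⁵ yd

652.7 ft/s × 0.3048 = 198.943 m/s
0.01760 day × 86400 = 1520.64 s
d = v × t = 198.943 m/s × 1520.64 s = 302521 m
302521 m ÷ (0.9144 m/yd) = 330841 yd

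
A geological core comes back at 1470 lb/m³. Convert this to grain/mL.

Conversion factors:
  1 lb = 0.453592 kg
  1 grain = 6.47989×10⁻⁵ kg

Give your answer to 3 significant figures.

1470 lb/m³ × 0.453592 kg/lb = 666.78 kg/m³
666.78 kg/m³ ÷ 6.47989×10⁻⁵ kg/grain × 10⁻⁶ m³/mL = 10.29 grain/mL

10.3 grain/mL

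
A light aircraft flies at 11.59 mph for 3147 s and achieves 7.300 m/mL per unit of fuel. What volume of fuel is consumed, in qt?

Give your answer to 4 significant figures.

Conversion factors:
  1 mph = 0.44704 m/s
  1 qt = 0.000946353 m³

2.360 qt

11.59 mph → 5.18119 m/s
d = v × t = 5.18119 × 3147 = 16305.2 m
7.300 m/mL → 7.3×10⁶ m/m³
V = d / (distance per unit fuel) = 16305.2 / 7.3×10⁶ = 0.00223359 m³
In qt: 0.00223359 / 0.000946353 = 2.36021 qt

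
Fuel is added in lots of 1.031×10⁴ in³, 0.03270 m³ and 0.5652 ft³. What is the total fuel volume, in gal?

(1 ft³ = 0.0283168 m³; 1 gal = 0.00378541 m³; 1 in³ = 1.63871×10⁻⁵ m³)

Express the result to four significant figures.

57.50 gal

1.031×10⁴ in³ × 1.63871×10⁻⁵ = 0.168951 m³
0.03270 m³ (already m³)
0.5652 ft³ × 0.0283168 = 0.0160047 m³
Total: 0.168951 + 0.0327 + 0.0160047 = 0.217656 m³
In gal: 0.217656 / 0.00378541 = 57.4987 gal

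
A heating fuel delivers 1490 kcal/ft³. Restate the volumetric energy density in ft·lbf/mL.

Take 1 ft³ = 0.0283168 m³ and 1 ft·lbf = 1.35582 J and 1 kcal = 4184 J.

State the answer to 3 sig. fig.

162 ft·lbf/mL

1490 kcal/ft³ × 4184 J/kcal ÷ 0.0283168 m³/ft³ = 2.20158×10⁸ J/m³
2.20158×10⁸ J/m³ ÷ 1.35582 J/ft·lbf × 10⁻⁶ m³/mL = 162.38 ft·lbf/mL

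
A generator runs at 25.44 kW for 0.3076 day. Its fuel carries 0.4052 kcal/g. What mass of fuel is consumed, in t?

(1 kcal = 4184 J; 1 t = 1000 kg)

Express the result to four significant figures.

0.3988 t

25.44 kW → 25440 W
0.3076 day → 26576.6 s
E = P × t = 25440 × 26576.6 = 6.76109×10⁸ J
0.4052 kcal/g → 1.69536×10⁶ J/kg
m = E / e_s = 6.76109×10⁸ / 1.69536×10⁶ = 398.8 kg
In t: 398.8 / 1000 = 0.3988 t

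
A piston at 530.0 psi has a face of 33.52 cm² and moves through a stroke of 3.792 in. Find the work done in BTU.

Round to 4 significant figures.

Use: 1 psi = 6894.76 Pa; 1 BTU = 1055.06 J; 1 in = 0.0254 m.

1.118 BTU

530.0 psi → 3.65422×10⁶ Pa
33.52 cm² → 0.003352 m²
F = P × A = 3.65422×10⁶ × 0.003352 = 12248.9 N
3.792 in → 0.0963168 m
W = F × d = 12248.9 × 0.0963168 = 1179.77 J
In BTU: 1179.77 / 1055.06 = 1.1182 BTU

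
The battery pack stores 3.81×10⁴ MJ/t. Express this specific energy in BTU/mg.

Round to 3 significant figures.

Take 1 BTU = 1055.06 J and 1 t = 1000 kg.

3.81×10⁴ MJ/t × 1000000 J/MJ ÷ 1000 kg/t = 3.81×10⁷ J/kg
3.81×10⁷ J/kg ÷ 1055.06 J/BTU × 10⁻⁶ kg/mg = 0.0361117 BTU/mg

0.0361 BTU/mg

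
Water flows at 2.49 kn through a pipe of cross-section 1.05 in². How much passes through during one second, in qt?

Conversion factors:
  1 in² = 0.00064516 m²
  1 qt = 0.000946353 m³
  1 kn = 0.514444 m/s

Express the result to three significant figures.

2.49 kn × 0.514444 → 1.28097 m/s
1.05 in² × 0.00064516 → 6.77418×10⁻⁴ m²
V = v × A × t = 1.28097 m/s × 6.77418×10⁻⁴ m² × 1 s = 8.67752×10⁻⁴ m³
8.67752×10⁻⁴ m³ ÷ (0.000946353 m³/qt) = 0.916943 qt

0.917 qt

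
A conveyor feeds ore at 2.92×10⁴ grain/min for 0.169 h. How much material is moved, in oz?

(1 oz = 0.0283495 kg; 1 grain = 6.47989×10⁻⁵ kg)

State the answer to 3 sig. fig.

2.92×10⁴ grain/min → 0.0315355 kg/s
0.169 h → 608.4 s
m = ṁ × t = 0.0315355 × 608.4 = 19.1862 kg
In oz: 19.1862 / 0.0283495 = 676.774 oz

677 oz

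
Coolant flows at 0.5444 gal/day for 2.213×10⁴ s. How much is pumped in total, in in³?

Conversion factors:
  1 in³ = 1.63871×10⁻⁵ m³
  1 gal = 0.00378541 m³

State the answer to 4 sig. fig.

32.21 in³

0.5444 gal/day → 2.38516×10⁻⁸ m³/s
V = Q × t = 2.38516×10⁻⁸ × 22130 = 5.27836×10⁻⁴ m³
In in³: 5.27836×10⁻⁴ / 1.63871×10⁻⁵ = 32.2105 in³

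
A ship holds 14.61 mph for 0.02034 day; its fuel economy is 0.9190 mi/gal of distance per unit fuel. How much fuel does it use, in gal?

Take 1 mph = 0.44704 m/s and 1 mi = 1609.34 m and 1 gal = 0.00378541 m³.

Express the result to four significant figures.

7.761 gal

14.61 mph → 6.53125 m/s
0.02034 day → 1757.38 s
d = v × t = 6.53125 × 1757.38 = 11477.9 m
0.9190 mi/gal → 390706 m/m³
V = d / (distance per unit fuel) = 11477.9 / 390706 = 0.0293773 m³
In gal: 0.0293773 / 0.00378541 = 7.76067 gal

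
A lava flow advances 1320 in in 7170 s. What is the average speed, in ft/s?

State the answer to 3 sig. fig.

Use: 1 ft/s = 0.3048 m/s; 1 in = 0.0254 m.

1320 in × 0.0254 = 33.528 m
v = d / t = 33.528 m / 7170 s = 0.00467615 m/s
0.00467615 m/s ÷ (0.3048 m/s/ft/s) = 0.0153417 ft/s

0.0153 ft/s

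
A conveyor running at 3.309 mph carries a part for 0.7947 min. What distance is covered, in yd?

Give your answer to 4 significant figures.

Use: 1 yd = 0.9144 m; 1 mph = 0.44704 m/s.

77.14 yd

3.309 mph × 0.44704 → 1.47926 m/s
0.7947 min × 60 → 47.682 s
d = v × t = 1.47926 m/s × 47.682 s = 70.5341 m
70.5341 m ÷ (0.9144 m/yd) = 77.137 yd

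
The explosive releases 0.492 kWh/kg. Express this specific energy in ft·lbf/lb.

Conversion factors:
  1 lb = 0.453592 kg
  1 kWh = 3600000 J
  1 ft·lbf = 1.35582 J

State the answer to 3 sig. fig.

0.492 kWh/kg × 3600000 J/kWh = 1.7712×10⁶ J/kg
1.7712×10⁶ J/kg ÷ 1.35582 J/ft·lbf × 0.453592 kg/lb = 592558 ft·lbf/lb

5.93×10⁵ ft·lbf/lb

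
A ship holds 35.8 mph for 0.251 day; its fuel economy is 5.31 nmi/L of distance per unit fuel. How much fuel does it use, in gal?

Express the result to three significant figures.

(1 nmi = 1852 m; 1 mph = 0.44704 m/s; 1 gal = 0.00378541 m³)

35.8 mph → 16.004 m/s
0.251 day → 21686.4 s
d = v × t = 16.004 × 21686.4 = 347069 m
5.31 nmi/L → 9.83412×10⁶ m/m³
V = d / (distance per unit fuel) = 347069 / 9.83412×10⁶ = 0.0352923 m³
In gal: 0.0352923 / 0.00378541 = 9.32324 gal

9.32 gal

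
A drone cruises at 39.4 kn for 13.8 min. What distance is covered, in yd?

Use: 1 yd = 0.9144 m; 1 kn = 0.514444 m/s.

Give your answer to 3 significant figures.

1.84×10⁴ yd

39.4 kn × 0.514444 = 20.2691 m/s
13.8 min × 60 = 828 s
d = v × t = 20.2691 m/s × 828 s = 16782.8 m
16782.8 m ÷ (0.9144 m/yd) = 18353.9 yd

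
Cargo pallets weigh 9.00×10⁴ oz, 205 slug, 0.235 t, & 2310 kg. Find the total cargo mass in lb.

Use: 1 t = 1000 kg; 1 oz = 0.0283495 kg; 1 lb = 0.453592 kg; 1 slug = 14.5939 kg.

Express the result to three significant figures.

9.00×10⁴ oz × 0.0283495 → 2551.46 kg
205 slug × 14.5939 → 2991.75 kg
0.235 t × 1000 → 235 kg
2310 kg (already kg)
Sum: 2551.46 + 2991.75 + 235 + 2310 = 8088.21 kg
In lb: 8088.21 / 0.453592 = 17831.5 lb

1.78×10⁴ lb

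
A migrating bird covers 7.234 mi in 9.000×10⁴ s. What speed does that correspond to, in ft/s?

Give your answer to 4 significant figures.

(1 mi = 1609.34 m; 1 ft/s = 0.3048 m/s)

0.4244 ft/s

7.234 mi × 1609.34 → 11642 m
v = d / t = 11642 m / 90000 s = 0.129356 m/s
0.129356 m/s ÷ (0.3048 m/s/ft/s) = 0.424396 ft/s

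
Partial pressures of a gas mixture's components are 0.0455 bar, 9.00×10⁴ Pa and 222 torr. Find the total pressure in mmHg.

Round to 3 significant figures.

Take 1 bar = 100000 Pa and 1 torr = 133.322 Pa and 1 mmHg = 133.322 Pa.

0.0455 bar × 100000 = 4550 Pa
9.00×10⁴ Pa (already Pa)
222 torr × 133.322 = 29597.5 Pa
Combined: 4550 + 90000 + 29597.5 = 124148 Pa
In mmHg: 124148 / 133.322 = 931.189 mmHg

931 mmHg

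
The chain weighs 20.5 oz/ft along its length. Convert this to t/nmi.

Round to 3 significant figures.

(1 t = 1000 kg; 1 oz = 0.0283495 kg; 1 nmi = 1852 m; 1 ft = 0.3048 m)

20.5 oz/ft × 0.0283495 kg/oz ÷ 0.3048 m/ft = 1.90671 kg/m
1.90671 kg/m ÷ 1000 kg/t × 1852 m/nmi = 3.53123 t/nmi

3.53 t/nmi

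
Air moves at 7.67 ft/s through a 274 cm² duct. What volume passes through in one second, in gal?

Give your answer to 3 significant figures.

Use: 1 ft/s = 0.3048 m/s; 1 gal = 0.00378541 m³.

16.9 gal

7.67 ft/s × 0.3048 = 2.33782 m/s
274 cm² × 0.0001 = 0.0274 m²
V = v × A × t = 2.33782 m/s × 0.0274 m² × 1 s = 0.0640563 m³
0.0640563 m³ ÷ (0.00378541 m³/gal) = 16.9219 gal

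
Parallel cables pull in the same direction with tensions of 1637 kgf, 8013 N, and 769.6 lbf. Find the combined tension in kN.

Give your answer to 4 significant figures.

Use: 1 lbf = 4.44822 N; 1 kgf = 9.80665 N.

27.49 kN

1637 kgf × 9.80665 = 16053.5 N
8013 N (already N)
769.6 lbf × 4.44822 = 3423.35 N
Combined: 16053.5 + 8013 + 3423.35 = 27489.8 N
In kN: 27489.8 / 1000 = 27.4898 kN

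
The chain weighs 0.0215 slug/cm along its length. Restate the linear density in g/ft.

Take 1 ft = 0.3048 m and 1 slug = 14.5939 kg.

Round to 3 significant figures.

9560 g/ft

0.0215 slug/cm × 14.5939 kg/slug ÷ 0.01 m/cm = 31.3769 kg/m
31.3769 kg/m ÷ 0.001 kg/g × 0.3048 m/ft = 9563.68 g/ft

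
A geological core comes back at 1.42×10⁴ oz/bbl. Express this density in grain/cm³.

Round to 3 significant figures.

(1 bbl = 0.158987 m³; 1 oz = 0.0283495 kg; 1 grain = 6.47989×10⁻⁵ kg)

1.42×10⁴ oz/bbl × 0.0283495 kg/oz ÷ 0.158987 m³/bbl = 2532.05 kg/m³
2532.05 kg/m³ ÷ 6.47989×10⁻⁵ kg/grain × 10⁻⁶ m³/cm³ = 39.0755 grain/cm³

39.1 grain/cm³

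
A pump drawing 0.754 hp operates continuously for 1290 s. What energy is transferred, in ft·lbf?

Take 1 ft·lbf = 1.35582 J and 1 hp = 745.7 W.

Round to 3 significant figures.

0.754 hp × 745.7 → 562.258 W
E = P × t = 562.258 W × 1290 s = 725313 J
725313 J ÷ (1.35582 J/ft·lbf) = 534963 ft·lbf

5.35×10⁵ ft·lbf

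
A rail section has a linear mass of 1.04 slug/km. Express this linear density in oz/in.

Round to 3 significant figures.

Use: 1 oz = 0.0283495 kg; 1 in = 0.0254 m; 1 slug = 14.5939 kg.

1.04 slug/km × 14.5939 kg/slug ÷ 1000 m/km = 0.0151777 kg/m
0.0151777 kg/m ÷ 0.0283495 kg/oz × 0.0254 m/in = 0.0135986 oz/in

0.0136 oz/in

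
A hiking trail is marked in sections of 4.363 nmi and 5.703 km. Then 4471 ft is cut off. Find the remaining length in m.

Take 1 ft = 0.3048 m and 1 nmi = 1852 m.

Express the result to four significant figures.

1.242×10⁴ m

4.363 nmi × 1852 = 8080.28 m
5.703 km × 1000 = 5703 m
4471 ft × 0.3048 = 1362.76 m
Result: 8080.28 + 5703 − 1362.76 = 12420.5 m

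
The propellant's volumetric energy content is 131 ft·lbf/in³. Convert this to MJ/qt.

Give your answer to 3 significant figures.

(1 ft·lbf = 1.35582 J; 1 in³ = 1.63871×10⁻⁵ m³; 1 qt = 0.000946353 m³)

0.0103 MJ/qt

131 ft·lbf/in³ × 1.35582 J/ft·lbf ÷ 1.63871×10⁻⁵ m³/in³ = 1.08386×10⁷ J/m³
1.08386×10⁷ J/m³ ÷ 1000000 J/MJ × 0.000946353 m³/qt = 0.0102571 MJ/qt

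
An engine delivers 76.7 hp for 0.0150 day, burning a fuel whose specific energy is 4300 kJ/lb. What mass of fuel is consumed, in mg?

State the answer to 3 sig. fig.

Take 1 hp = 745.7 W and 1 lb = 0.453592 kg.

76.7 hp → 57195.2 W
0.0150 day → 1296 s
E = P × t = 57195.2 × 1296 = 7.4125×10⁷ J
4300 kJ/lb → 9.47989×10⁶ J/kg
m = E / e_s = 7.4125×10⁷ / 9.47989×10⁶ = 7.81918 kg
In mg: 7.81918 / 10⁻⁶ = 7.81918×10⁶ mg

7.82×10⁶ mg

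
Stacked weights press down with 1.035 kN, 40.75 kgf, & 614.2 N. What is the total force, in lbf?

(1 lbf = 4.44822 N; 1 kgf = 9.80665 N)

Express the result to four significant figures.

1.035 kN × 1000 = 1035 N
40.75 kgf × 9.80665 = 399.621 N
614.2 N (already N)
Sum: 1035 + 399.621 + 614.2 = 2048.82 N
In lbf: 2048.82 / 4.44822 = 460.593 lbf

460.6 lbf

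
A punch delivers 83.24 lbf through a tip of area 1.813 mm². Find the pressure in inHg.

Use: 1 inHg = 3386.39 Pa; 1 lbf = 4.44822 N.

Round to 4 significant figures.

6.031×10⁴ inHg

83.24 lbf × 4.44822 → 370.27 N
1.813 mm² × 10⁻⁶ → 1.813×10⁻⁶ m²
P = F / A = 370.27 N / 1.813×10⁻⁶ m² = 2.04231×10⁸ Pa
2.04231×10⁸ Pa ÷ (3386.39 Pa/inHg) = 60309.4 inHg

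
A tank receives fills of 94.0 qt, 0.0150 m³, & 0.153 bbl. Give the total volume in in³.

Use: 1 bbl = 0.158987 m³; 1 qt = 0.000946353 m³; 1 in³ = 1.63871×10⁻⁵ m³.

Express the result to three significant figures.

7830 in³

94.0 qt × 0.000946353 → 0.0889572 m³
0.0150 m³ (already m³)
0.153 bbl × 0.158987 → 0.024325 m³
Sum: 0.0889572 + 0.015 + 0.024325 = 0.128282 m³
In in³: 0.128282 / 1.63871×10⁻⁵ = 7828.23 in³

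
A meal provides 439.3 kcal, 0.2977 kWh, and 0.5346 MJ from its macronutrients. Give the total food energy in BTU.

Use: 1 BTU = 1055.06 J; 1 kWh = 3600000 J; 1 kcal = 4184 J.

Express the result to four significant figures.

3265 BTU

439.3 kcal × 4184 = 1.83803×10⁶ J
0.2977 kWh × 3600000 = 1.07172×10⁶ J
0.5346 MJ × 1000000 = 534600 J
Total: 1.83803×10⁶ + 1.07172×10⁶ + 534600 = 3.44435×10⁶ J
In BTU: 3.44435×10⁶ / 1055.06 = 3264.6 BTU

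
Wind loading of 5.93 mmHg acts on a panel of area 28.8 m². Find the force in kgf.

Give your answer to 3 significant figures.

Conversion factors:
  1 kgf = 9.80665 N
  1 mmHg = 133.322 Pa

5.93 mmHg × 133.322 = 790.599 Pa
F = P × A = 790.599 Pa × 28.8 m² = 22769.3 N
22769.3 N ÷ (9.80665 N/kgf) = 2321.82 kgf

2320 kgf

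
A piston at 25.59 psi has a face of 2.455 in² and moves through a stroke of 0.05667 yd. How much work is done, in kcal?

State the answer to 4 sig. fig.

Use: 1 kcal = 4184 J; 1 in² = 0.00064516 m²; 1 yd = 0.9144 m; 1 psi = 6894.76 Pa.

25.59 psi → 176437 Pa
2.455 in² → 0.00158387 m²
F = P × A = 176437 × 0.00158387 = 279.453 N
0.05667 yd → 0.051819 m
W = F × d = 279.453 × 0.051819 = 14.481 J
In kcal: 14.481 / 4184 = 0.00346104 kcal

0.003461 kcal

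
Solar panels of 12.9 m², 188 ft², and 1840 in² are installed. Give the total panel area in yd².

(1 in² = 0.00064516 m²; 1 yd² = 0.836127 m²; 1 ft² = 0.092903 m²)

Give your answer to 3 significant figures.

37.7 yd²

12.9 m² (already m²)
188 ft² × 0.092903 = 17.4658 m²
1840 in² × 0.00064516 = 1.18709 m²
Sum: 12.9 + 17.4658 + 1.18709 = 31.5529 m²
In yd²: 31.5529 / 0.836127 = 37.737 yd²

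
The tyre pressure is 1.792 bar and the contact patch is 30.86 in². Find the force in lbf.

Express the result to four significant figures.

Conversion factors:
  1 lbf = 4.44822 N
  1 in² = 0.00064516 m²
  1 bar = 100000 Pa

1.792 bar × 100000 = 179200 Pa
30.86 in² × 0.00064516 = 0.0199096 m²
F = P × A = 179200 Pa × 0.0199096 m² = 3567.8 N
3567.8 N ÷ (4.44822 N/lbf) = 802.074 lbf

802.1 lbf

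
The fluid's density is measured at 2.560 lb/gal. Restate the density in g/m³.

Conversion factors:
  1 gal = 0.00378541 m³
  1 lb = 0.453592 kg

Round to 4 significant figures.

3.068×10⁵ g/m³

2.560 lb/gal × 0.453592 kg/lb ÷ 0.00378541 m³/gal = 306.756 kg/m³
306.756 kg/m³ ÷ 0.001 kg/g = 306756 g/m³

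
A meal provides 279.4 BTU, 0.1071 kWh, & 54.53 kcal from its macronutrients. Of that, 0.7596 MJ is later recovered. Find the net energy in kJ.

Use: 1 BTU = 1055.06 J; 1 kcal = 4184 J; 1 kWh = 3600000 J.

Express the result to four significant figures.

279.4 BTU × 1055.06 = 294784 J
0.1071 kWh × 3600000 = 385560 J
54.53 kcal × 4184 = 228154 J
0.7596 MJ × 1000000 = 759600 J
Net: 294784 + 385560 + 228154 − 759600 = 148898 J
In kJ: 148898 / 1000 = 148.898 kJ

148.9 kJ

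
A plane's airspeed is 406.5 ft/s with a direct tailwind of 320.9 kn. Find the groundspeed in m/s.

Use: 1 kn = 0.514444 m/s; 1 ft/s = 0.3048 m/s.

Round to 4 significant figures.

289.0 m/s

406.5 ft/s × 0.3048 = 123.901 m/s
320.9 kn × 0.514444 = 165.085 m/s
Combined: 123.901 + 165.085 = 288.986 m/s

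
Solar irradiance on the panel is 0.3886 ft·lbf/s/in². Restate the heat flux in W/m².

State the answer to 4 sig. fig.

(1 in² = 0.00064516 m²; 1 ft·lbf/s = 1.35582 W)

0.3886 ft·lbf/s/in² × 1.35582 W/ft·lbf/s ÷ 0.00064516 m²/in² = 816.653 W/m²
816.653 W/m²  = 816.653 W/m²

816.7 W/m²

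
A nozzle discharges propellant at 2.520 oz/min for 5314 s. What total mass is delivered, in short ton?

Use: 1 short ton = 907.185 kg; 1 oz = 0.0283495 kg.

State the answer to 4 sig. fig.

0.006975 short ton

2.520 oz/min → 0.00119068 kg/s
m = ṁ × t = 0.00119068 × 5314 = 6.32727 kg
In short ton: 6.32727 / 907.185 = 0.00697462 short ton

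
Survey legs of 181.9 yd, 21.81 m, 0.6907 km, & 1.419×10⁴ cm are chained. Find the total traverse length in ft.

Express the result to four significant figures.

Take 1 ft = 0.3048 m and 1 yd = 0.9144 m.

181.9 yd × 0.9144 → 166.329 m
21.81 m (already m)
0.6907 km × 1000 → 690.7 m
1.419×10⁴ cm × 0.01 → 141.9 m
Total: 166.329 + 21.81 + 690.7 + 141.9 = 1020.74 m
In ft: 1020.74 / 0.3048 = 3348.88 ft

3349 ft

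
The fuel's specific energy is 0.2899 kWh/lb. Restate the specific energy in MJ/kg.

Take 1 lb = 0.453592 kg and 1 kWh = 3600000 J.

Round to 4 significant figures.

0.2899 kWh/lb × 3600000 J/kWh ÷ 0.453592 kg/lb = 2.30083×10⁶ J/kg
2.30083×10⁶ J/kg ÷ 1000000 J/MJ = 2.30083 MJ/kg

2.301 MJ/kg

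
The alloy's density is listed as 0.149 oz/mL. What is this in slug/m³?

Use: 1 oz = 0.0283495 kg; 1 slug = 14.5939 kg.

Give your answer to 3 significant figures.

0.149 oz/mL × 0.0283495 kg/oz ÷ 10⁻⁶ m³/mL = 4224.08 kg/m³
4224.08 kg/m³ ÷ 14.5939 kg/slug = 289.441 slug/m³

289 slug/m³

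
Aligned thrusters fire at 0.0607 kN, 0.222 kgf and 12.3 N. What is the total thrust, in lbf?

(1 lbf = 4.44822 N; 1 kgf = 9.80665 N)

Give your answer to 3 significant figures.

16.9 lbf

0.0607 kN × 1000 → 60.7 N
0.222 kgf × 9.80665 → 2.17708 N
12.3 N (already N)
Sum: 60.7 + 2.17708 + 12.3 = 75.1771 N
In lbf: 75.1771 / 4.44822 = 16.9005 lbf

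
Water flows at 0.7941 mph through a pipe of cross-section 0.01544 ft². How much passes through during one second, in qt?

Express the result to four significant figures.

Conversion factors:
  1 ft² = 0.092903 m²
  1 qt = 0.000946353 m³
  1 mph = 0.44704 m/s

0.5381 qt

0.7941 mph × 0.44704 → 0.354994 m/s
0.01544 ft² × 0.092903 → 0.00143442 m²
V = v × A × t = 0.354994 m/s × 0.00143442 m² × 1 s = 5.0921×10⁻⁴ m³
5.0921×10⁻⁴ m³ ÷ (0.000946353 m³/qt) = 0.538076 qt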